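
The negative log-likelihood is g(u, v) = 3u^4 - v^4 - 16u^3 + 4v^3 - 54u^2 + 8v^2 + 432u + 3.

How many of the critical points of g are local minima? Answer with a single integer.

2

g separates as a function of u plus a function of v, so ∇g=0 decouples.
∂g/∂u = 12(u - 4)(u - 3)(u + 3) = 0 at u ∈ {-3, 3, 4}; ∂g/∂v = -4v(v - 4)(v + 1) = 0 at v ∈ {-1, 0, 4}.
The Hessian is diagonal: diag(g_uu, g_vv). Second derivatives: g_uu(-3)=504, g_uu(3)=-72, g_uu(4)=84; g_vv(-1)=-20, g_vv(0)=16, g_vv(4)=-80.
Local minima occur where both diagonal entries positive: (-3, 0), (4, 0). Count: 2.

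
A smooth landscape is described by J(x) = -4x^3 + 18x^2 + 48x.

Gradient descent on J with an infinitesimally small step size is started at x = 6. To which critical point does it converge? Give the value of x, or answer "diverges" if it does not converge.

J'(x) = -12(x - 4)(x + 1), so J'(6) = -168.
Gradient descent moves in the -J' direction, i.e. x is increasing.
There is no critical point above x=6, and J' keeps the same sign, so the iterate runs off to +∞.

diverges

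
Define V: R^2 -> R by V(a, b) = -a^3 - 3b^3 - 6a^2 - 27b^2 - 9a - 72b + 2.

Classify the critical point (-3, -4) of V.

The mixed partial ∂²V/∂a∂b is 0, so the Hessian at any point is diag(V_aa, V_bb) = diag(-6(a + 2), -18(b + 3)).
At (-3, -4): H = diag(6, 18).
Both eigenvalues are positive, so H is positive definite: a local minimum.

local minimum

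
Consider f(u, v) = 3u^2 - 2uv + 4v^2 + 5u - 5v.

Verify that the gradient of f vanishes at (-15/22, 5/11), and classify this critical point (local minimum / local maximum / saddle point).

∇f = (6u - 2v + 5, -2u + 8v - 5); substituting (-15/22, 5/11) gives ∇f = (0, 0), so (-15/22, 5/11) is indeed a critical point.
The Hessian of f is constant: H = [[6, -2], [-2, 8]].
det(H) = 6·8 − (-2)² = 44.
det(H) > 0 and tr(H) = 14 > 0, so H is positive definite and the point is a local minimum.

local minimum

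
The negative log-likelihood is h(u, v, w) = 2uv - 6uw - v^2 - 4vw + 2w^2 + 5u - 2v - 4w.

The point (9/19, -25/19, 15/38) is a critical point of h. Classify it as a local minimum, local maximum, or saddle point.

saddle point

The Hessian is constant: H = [[0, 2, -6], [2, -2, -4], [-6, -4, 4]].
Leading principal minors: Δ₁ = 0, Δ₂ = -4, Δ₃ = 152.
The minors fit neither the all-positive nor the alternating-sign pattern, so H is indefinite: a saddle point.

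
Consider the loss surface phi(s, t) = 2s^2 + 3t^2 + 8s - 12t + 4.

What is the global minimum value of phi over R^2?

-16

phi(s,t) separates as P(s) + Q(t) + 4, so its minimum is min P + min Q + 4.
P'(s) = 4s + 8 vanishes at s ∈ {-2}; Q'(t) = 6(t - 2) vanishes at t ∈ {2}.
Local minima of P (where P''>0): P(-2)=-8. Local minima of Q: Q(2)=-12.
So the global minimum of phi is P(-2) + Q(2) + 4 = -8 − 12 + 4 = -16, attained at (-2, 2).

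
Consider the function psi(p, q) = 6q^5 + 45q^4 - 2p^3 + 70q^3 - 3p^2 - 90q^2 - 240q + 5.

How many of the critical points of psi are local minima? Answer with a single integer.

2

psi separates as a function of p plus a function of q, so ∇psi=0 decouples.
∂psi/∂p = -6p(p + 1) = 0 at p ∈ {-1, 0}; ∂psi/∂q = 30(q - 1)(q + 1)(q + 2)(q + 4) = 0 at q ∈ {-4, -2, -1, 1}.
The Hessian is diagonal: diag(psi_pp, psi_qq). Second derivatives: psi_pp(-1)=6, psi_pp(0)=-6; psi_qq(-4)=-900, psi_qq(-2)=180, psi_qq(-1)=-180, psi_qq(1)=900.
Local minima occur where both diagonal entries positive: (-1, -2), (-1, 1). Count: 2.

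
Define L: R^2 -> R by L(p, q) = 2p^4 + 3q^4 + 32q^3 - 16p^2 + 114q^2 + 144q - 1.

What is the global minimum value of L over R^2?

L(p,q) separates as A(p) + B(q) − 1, so its minimum is min A + min B − 1.
A'(p) = 8p(p - 2)(p + 2) vanishes at p ∈ {-2, 0, 2}; B'(q) = 12(q + 1)(q + 3)(q + 4) vanishes at q ∈ {-4, -3, -1}.
Local minima of A (where A''>0): A(-2)=-32, A(2)=-32. Local minima of B: B(-4)=-32, B(-1)=-59.
So the global minimum of L is A(-2) + B(-1) − 1 = -32 − 59 − 1 = -92, attained at (-2, -1).

-92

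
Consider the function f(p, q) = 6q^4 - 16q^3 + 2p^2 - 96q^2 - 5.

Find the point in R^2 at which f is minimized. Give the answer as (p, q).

f(p,q) separates as A(p) + B(q) − 5, so its minimum is min A + min B − 5.
A'(p) = 4p vanishes at p ∈ {0}; B'(q) = 24q(q - 4)(q + 2) vanishes at q ∈ {-2, 0, 4}.
Local minima of A (where A''>0): A(0)=0. Local minima of B: B(-2)=-160, B(4)=-1024.
So the global minimum of f is A(0) + B(4) − 5 = 0 − 1024 − 5 = -1029, attained at (0, 4).

(0, 4)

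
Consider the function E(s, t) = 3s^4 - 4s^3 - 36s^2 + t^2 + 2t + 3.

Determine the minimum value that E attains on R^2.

E(s,t) separates as P(s) + Q(t) + 3, so its minimum is min P + min Q + 3.
P'(s) = 12s(s - 3)(s + 2) vanishes at s ∈ {-2, 0, 3}; Q'(t) = 2(t + 1) vanishes at t ∈ {-1}.
Local minima of P (where P''>0): P(-2)=-64, P(3)=-189. Local minima of Q: Q(-1)=-1.
So the global minimum of E is P(3) + Q(-1) + 3 = -189 − 1 + 3 = -187, attained at (3, -1).

-187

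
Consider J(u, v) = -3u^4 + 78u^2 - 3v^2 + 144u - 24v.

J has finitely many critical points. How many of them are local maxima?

J separates as a function of u plus a function of v, so ∇J=0 decouples.
∂J/∂u = -12(u - 4)(u + 1)(u + 3) = 0 at u ∈ {-3, -1, 4}; ∂J/∂v = -6(v + 4) = 0 at v ∈ {-4}.
The Hessian is diagonal: diag(J_uu, J_vv). Second derivatives: J_uu(-3)=-168, J_uu(-1)=120, J_uu(4)=-420; J_vv(-4)=-6.
Local maxima occur where both diagonal entries negative: (-3, -4), (4, -4). Count: 2.

2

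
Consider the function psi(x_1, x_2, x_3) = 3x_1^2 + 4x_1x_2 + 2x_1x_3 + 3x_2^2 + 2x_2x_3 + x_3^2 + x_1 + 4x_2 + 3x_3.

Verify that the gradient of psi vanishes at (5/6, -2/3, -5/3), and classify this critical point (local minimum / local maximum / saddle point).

local minimum

∇psi = (6x_1 + 4x_2 + 2x_3 + 1, 4x_1 + 6x_2 + 2x_3 + 4, 2x_1 + 2x_2 + 2x_3 + 3); substituting (5/6, -2/3, -5/3) gives ∇psi = (0, 0, 0), so (5/6, -2/3, -5/3) is indeed a critical point.
The Hessian is constant: H = [[6, 4, 2], [4, 6, 2], [2, 2, 2]].
Leading principal minors: Δ₁ = 6, Δ₂ = 20, Δ₃ = 24.
All leading minors are positive, so H is positive definite: a local minimum.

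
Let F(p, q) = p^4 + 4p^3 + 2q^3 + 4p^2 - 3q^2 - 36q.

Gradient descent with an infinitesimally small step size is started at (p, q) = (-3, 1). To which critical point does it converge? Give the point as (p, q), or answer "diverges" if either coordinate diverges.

(-2, 3)

F is separable, so gradient descent decouples: p follows -∂F/∂p, q follows -∂F/∂q.
∂F/∂p = 4p(p + 1)(p + 2); at p=-3 this is -24, so p increases.
∂F/∂q = 6(q - 3)(q + 2); at q=1 this is -36, so q increases.
p converges to its nearest critical value -2 (a local min of the p-part); q converges to 3. The iterate converges to (-2, 3).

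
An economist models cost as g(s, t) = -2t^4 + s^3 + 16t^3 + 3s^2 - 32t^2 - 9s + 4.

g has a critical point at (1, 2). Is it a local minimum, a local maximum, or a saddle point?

The mixed partial ∂²g/∂s∂t is 0, so the Hessian at any point is diag(g_ss, g_tt) = diag(6(s + 1), 8(-3t^2 + 12t - 8)).
At (1, 2): H = diag(12, 32).
Both eigenvalues are positive, so H is positive definite: a local minimum.

local minimum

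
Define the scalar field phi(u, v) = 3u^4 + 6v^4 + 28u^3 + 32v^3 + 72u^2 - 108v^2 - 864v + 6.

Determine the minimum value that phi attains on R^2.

-2208

phi(u,v) separates as P(u) + Q(v) + 6, so its minimum is min P + min Q + 6.
P'(u) = 12u(u + 3)(u + 4) vanishes at u ∈ {-4, -3, 0}; Q'(v) = 24(v - 3)(v + 3)(v + 4) vanishes at v ∈ {-4, -3, 3}.
Local minima of P (where P''>0): P(-4)=128, P(0)=0. Local minima of Q: Q(-4)=1216, Q(3)=-2214.
So the global minimum of phi is P(0) + Q(3) + 6 = 0 − 2214 + 6 = -2208, attained at (0, 3).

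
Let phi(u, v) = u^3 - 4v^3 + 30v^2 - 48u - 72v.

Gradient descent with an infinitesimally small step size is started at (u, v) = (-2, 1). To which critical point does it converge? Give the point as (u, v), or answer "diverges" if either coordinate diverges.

phi is separable, so gradient descent decouples: u follows -∂phi/∂u, v follows -∂phi/∂v.
∂phi/∂u = 3(u - 4)(u + 4); at u=-2 this is -36, so u increases.
∂phi/∂v = -12(v - 3)(v - 2); at v=1 this is -24, so v increases.
u converges to its nearest critical value 4 (a local min of the u-part); v converges to 2. The iterate converges to (4, 2).

(4, 2)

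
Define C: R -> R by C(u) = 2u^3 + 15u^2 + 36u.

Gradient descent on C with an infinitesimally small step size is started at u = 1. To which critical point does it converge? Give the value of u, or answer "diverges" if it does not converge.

C'(u) = 6(u + 2)(u + 3), so C'(1) = 72.
Gradient descent moves in the -C' direction, i.e. u is decreasing.
The nearest critical point in that direction is u = -2, where C'' = 6 > 0 (a local minimum). The iterate converges there.

-2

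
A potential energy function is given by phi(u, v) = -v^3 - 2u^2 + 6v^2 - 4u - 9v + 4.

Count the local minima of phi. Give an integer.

0

phi separates as a function of u plus a function of v, so ∇phi=0 decouples.
∂phi/∂u = -4(u + 1) = 0 at u ∈ {-1}; ∂phi/∂v = -3(v - 3)(v - 1) = 0 at v ∈ {1, 3}.
The Hessian is diagonal: diag(phi_uu, phi_vv). Second derivatives: phi_uu(-1)=-4; phi_vv(1)=6, phi_vv(3)=-6.
Local minima occur where both diagonal entries positive: none. Count: 0.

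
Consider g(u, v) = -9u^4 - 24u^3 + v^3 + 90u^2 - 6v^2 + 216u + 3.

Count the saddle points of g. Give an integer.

3

g separates as a function of u plus a function of v, so ∇g=0 decouples.
∂g/∂u = -36(u - 2)(u + 1)(u + 3) = 0 at u ∈ {-3, -1, 2}; ∂g/∂v = 3v(v - 4) = 0 at v ∈ {0, 4}.
The Hessian is diagonal: diag(g_uu, g_vv). Second derivatives: g_uu(-3)=-360, g_uu(-1)=216, g_uu(2)=-540; g_vv(0)=-12, g_vv(4)=12.
Saddle points occur where the two diagonal entries have opposite signs: (-3, 4), (-1, 0), (2, 4). Count: 3.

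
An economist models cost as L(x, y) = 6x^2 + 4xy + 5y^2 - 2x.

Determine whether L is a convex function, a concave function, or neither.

convex

L is quadratic, so its Hessian is the constant matrix H = [[12, 4], [4, 10]].
det(H) = 104, tr(H) = 22.
det(H) > 0 and tr(H) > 0, so H is positive definite everywhere: convex.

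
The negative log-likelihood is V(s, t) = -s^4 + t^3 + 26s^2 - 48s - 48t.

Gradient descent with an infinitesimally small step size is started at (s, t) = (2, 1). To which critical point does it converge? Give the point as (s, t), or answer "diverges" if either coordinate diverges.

V is separable, so gradient descent decouples: s follows -∂V/∂s, t follows -∂V/∂t.
∂V/∂s = -4(s - 3)(s - 1)(s + 4); at s=2 this is 24, so s decreases.
∂V/∂t = 3(t - 4)(t + 4); at t=1 this is -45, so t increases.
s converges to its nearest critical value 1 (a local min of the s-part); t converges to 4. The iterate converges to (1, 4).

(1, 4)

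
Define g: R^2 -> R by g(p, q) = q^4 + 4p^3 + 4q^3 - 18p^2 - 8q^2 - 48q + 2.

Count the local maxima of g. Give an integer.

1

g separates as a function of p plus a function of q, so ∇g=0 decouples.
∂g/∂p = 12p(p - 3) = 0 at p ∈ {0, 3}; ∂g/∂q = 4(q - 2)(q + 2)(q + 3) = 0 at q ∈ {-3, -2, 2}.
The Hessian is diagonal: diag(g_pp, g_qq). Second derivatives: g_pp(0)=-36, g_pp(3)=36; g_qq(-3)=20, g_qq(-2)=-16, g_qq(2)=80.
Local maxima occur where both diagonal entries negative: (0, -2). Count: 1.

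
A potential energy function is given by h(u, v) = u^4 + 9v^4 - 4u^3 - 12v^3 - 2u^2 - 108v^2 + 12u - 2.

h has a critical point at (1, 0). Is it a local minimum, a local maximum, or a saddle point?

The mixed partial ∂²h/∂u∂v is 0, so the Hessian at any point is diag(h_uu, h_vv) = diag(4(3u^2 - 6u - 1), 36(3v^2 - 2v - 6)).
At (1, 0): H = diag(-16, -216).
Both eigenvalues are negative, so H is negative definite: a local maximum.

local maximum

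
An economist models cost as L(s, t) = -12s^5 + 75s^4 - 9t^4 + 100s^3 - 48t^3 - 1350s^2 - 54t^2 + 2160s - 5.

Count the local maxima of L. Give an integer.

L separates as a function of s plus a function of t, so ∇L=0 decouples.
∂L/∂s = -60(s - 4)(s - 3)(s - 1)(s + 3) = 0 at s ∈ {-3, 1, 3, 4}; ∂L/∂t = -36t(t + 1)(t + 3) = 0 at t ∈ {-3, -1, 0}.
The Hessian is diagonal: diag(L_ss, L_tt). Second derivatives: L_ss(-3)=10080, L_ss(1)=-1440, L_ss(3)=720, L_ss(4)=-1260; L_tt(-3)=-216, L_tt(-1)=72, L_tt(0)=-108.
Local maxima occur where both diagonal entries negative: (1, -3), (1, 0), (4, -3), (4, 0). Count: 4.

4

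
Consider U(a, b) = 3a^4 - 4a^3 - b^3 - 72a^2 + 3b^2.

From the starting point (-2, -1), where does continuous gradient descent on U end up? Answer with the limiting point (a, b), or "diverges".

U is separable, so gradient descent decouples: a follows -∂U/∂a, b follows -∂U/∂b.
∂U/∂a = 12a(a - 4)(a + 3); at a=-2 this is 144, so a decreases.
∂U/∂b = -3b(b - 2); at b=-1 this is -9, so b increases.
a converges to its nearest critical value -3 (a local min of the a-part); b converges to 0. The iterate converges to (-3, 0).

(-3, 0)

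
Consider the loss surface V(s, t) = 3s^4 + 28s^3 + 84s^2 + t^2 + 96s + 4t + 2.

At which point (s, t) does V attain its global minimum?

(-4, -2)

V(s,t) separates as P(s) + Q(t) + 2, so its minimum is min P + min Q + 2.
P'(s) = 12(s + 1)(s + 2)(s + 4) vanishes at s ∈ {-4, -2, -1}; Q'(t) = 2(t + 2) vanishes at t ∈ {-2}.
Local minima of P (where P''>0): P(-4)=-64, P(-1)=-37. Local minima of Q: Q(-2)=-4.
So the global minimum of V is P(-4) + Q(-2) + 2 = -64 − 4 + 2 = -66, attained at (-4, -2).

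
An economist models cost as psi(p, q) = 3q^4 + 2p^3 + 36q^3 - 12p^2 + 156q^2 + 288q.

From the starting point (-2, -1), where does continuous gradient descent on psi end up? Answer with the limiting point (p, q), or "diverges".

psi is separable, so gradient descent decouples: p follows -∂psi/∂p, q follows -∂psi/∂q.
∂psi/∂p = 6p(p - 4); at p=-2 this is 72, so p decreases.
∂psi/∂q = 12(q + 2)(q + 3)(q + 4); at q=-1 this is 72, so q decreases.
The p-coordinate has no critical point in that direction and runs off to infinity.

diverges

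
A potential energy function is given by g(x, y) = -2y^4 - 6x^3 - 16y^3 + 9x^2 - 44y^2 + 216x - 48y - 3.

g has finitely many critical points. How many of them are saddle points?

3

g separates as a function of x plus a function of y, so ∇g=0 decouples.
∂g/∂x = -18(x - 4)(x + 3) = 0 at x ∈ {-3, 4}; ∂g/∂y = -8(y + 1)(y + 2)(y + 3) = 0 at y ∈ {-3, -2, -1}.
The Hessian is diagonal: diag(g_xx, g_yy). Second derivatives: g_xx(-3)=126, g_xx(4)=-126; g_yy(-3)=-16, g_yy(-2)=8, g_yy(-1)=-16.
Saddle points occur where the two diagonal entries have opposite signs: (-3, -3), (-3, -1), (4, -2). Count: 3.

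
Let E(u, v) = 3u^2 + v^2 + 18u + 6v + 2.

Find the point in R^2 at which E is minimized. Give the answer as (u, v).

(-3, -3)

E(u,v) separates as P(u) + Q(v) + 2, so its minimum is min P + min Q + 2.
P'(u) = 6u + 18 vanishes at u ∈ {-3}; Q'(v) = 2v + 6 vanishes at v ∈ {-3}.
Local minima of P (where P''>0): P(-3)=-27. Local minima of Q: Q(-3)=-9.
So the global minimum of E is P(-3) + Q(-3) + 2 = -27 − 9 + 2 = -34, attained at (-3, -3).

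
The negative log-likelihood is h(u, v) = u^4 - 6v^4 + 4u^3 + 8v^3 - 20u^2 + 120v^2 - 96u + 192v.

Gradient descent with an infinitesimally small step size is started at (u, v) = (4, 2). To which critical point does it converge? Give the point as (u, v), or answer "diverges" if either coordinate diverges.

h is separable, so gradient descent decouples: u follows -∂h/∂u, v follows -∂h/∂v.
∂h/∂u = 4(u - 3)(u + 2)(u + 4); at u=4 this is 192, so u decreases.
∂h/∂v = -24(v - 4)(v + 1)(v + 2); at v=2 this is 576, so v decreases.
u converges to its nearest critical value 3 (a local min of the u-part); v converges to -1. The iterate converges to (3, -1).

(3, -1)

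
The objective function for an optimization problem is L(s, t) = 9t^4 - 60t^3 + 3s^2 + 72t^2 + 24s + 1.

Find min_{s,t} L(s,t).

L(s,t) separates as P(s) + Q(t) + 1, so its minimum is min P + min Q + 1.
P'(s) = 6s + 24 vanishes at s ∈ {-4}; Q'(t) = 36t(t - 4)(t - 1) vanishes at t ∈ {0, 1, 4}.
Local minima of P (where P''>0): P(-4)=-48. Local minima of Q: Q(0)=0, Q(4)=-384.
So the global minimum of L is P(-4) + Q(4) + 1 = -48 − 384 + 1 = -431, attained at (-4, 4).

-431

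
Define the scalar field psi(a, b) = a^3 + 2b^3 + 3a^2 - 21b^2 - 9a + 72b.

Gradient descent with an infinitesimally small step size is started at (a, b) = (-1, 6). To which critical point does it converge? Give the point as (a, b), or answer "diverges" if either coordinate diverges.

(1, 4)

psi is separable, so gradient descent decouples: a follows -∂psi/∂a, b follows -∂psi/∂b.
∂psi/∂a = 3(a - 1)(a + 3); at a=-1 this is -12, so a increases.
∂psi/∂b = 6(b - 4)(b - 3); at b=6 this is 36, so b decreases.
a converges to its nearest critical value 1 (a local min of the a-part); b converges to 4. The iterate converges to (1, 4).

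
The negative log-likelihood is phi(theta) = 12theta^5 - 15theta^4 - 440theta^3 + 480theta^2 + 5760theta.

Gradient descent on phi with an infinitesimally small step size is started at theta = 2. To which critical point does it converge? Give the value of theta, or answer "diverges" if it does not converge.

phi'(theta) = 60(theta - 4)(theta - 3)(theta + 2)(theta + 4), so phi'(2) = 2880.
Gradient descent moves in the -phi' direction, i.e. theta is decreasing.
The nearest critical point in that direction is theta = -2, where phi'' = 3600 > 0 (a local minimum). The iterate converges there.

-2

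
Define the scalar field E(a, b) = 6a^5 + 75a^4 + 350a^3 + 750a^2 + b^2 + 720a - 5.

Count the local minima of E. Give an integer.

E separates as a function of a plus a function of b, so ∇E=0 decouples.
∂E/∂a = 30(a + 1)(a + 2)(a + 3)(a + 4) = 0 at a ∈ {-4, -3, -2, -1}; ∂E/∂b = 2b = 0 at b ∈ {0}.
The Hessian is diagonal: diag(E_aa, E_bb). Second derivatives: E_aa(-4)=-180, E_aa(-3)=60, E_aa(-2)=-60, E_aa(-1)=180; E_bb(0)=2.
Local minima occur where both diagonal entries positive: (-3, 0), (-1, 0). Count: 2.

2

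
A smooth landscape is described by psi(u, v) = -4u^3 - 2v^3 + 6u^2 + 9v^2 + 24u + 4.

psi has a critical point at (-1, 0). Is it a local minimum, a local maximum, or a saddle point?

local minimum

The mixed partial ∂²psi/∂u∂v is 0, so the Hessian at any point is diag(psi_uu, psi_vv) = diag(12(-2u + 1), 6(-2v + 3)).
At (-1, 0): H = diag(36, 18).
Both eigenvalues are positive, so H is positive definite: a local minimum.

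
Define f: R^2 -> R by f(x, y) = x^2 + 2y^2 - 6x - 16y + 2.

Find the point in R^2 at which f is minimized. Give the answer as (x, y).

(3, 4)

f(x,y) separates as P(x) + Q(y) + 2, so its minimum is min P + min Q + 2.
P'(x) = 2x - 6 vanishes at x ∈ {3}; Q'(y) = 4y - 16 vanishes at y ∈ {4}.
Local minima of P (where P''>0): P(3)=-9. Local minima of Q: Q(4)=-32.
So the global minimum of f is P(3) + Q(4) + 2 = -9 − 32 + 2 = -39, attained at (3, 4).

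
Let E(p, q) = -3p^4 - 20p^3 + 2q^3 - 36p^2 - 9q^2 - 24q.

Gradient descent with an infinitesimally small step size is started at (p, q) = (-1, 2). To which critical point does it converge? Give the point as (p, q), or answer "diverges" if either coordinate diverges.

(-2, 4)

E is separable, so gradient descent decouples: p follows -∂E/∂p, q follows -∂E/∂q.
∂E/∂p = -12p(p + 2)(p + 3); at p=-1 this is 24, so p decreases.
∂E/∂q = 6(q - 4)(q + 1); at q=2 this is -36, so q increases.
p converges to its nearest critical value -2 (a local min of the p-part); q converges to 4. The iterate converges to (-2, 4).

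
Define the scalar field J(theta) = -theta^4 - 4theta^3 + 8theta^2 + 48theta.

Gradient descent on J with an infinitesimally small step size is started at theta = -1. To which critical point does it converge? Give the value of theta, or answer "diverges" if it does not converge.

J'(theta) = -4(theta - 2)(theta + 2)(theta + 3), so J'(-1) = 24.
Gradient descent moves in the -J' direction, i.e. theta is decreasing.
The nearest critical point in that direction is theta = -2, where J'' = 16 > 0 (a local minimum). The iterate converges there.

-2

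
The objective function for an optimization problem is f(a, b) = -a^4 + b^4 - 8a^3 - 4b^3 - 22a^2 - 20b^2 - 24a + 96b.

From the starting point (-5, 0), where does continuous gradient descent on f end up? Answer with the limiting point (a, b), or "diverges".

f is separable, so gradient descent decouples: a follows -∂f/∂a, b follows -∂f/∂b.
∂f/∂a = -4(a + 1)(a + 2)(a + 3); at a=-5 this is 96, so a decreases.
∂f/∂b = 4(b - 4)(b - 2)(b + 3); at b=0 this is 96, so b decreases.
The a-coordinate has no critical point in that direction and runs off to infinity.

diverges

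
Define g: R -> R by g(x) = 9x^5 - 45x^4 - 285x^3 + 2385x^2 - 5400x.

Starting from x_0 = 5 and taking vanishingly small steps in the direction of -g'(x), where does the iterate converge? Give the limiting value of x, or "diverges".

4

g'(x) = 45(x - 4)(x - 3)(x - 2)(x + 5), so g'(5) = 2700.
Gradient descent moves in the -g' direction, i.e. x is decreasing.
The nearest critical point in that direction is x = 4, where g'' = 810 > 0 (a local minimum). The iterate converges there.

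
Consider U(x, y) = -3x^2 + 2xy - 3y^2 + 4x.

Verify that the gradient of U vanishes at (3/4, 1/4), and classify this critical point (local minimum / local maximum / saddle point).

∇U = (-6x + 2y + 4, 2x - 6y); substituting (3/4, 1/4) gives ∇U = (0, 0), so (3/4, 1/4) is indeed a critical point.
The Hessian of U is constant: H = [[-6, 2], [2, -6]].
det(H) = (-6)·(-6) − 2² = 32.
det(H) > 0 and tr(H) = -12 < 0, so H is negative definite and the point is a local maximum.

local maximum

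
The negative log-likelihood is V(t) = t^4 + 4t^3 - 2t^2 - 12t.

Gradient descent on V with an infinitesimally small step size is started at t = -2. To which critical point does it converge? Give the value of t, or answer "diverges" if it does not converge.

-3

V'(t) = 4(t - 1)(t + 1)(t + 3), so V'(-2) = 12.
Gradient descent moves in the -V' direction, i.e. t is decreasing.
The nearest critical point in that direction is t = -3, where V'' = 32 > 0 (a local minimum). The iterate converges there.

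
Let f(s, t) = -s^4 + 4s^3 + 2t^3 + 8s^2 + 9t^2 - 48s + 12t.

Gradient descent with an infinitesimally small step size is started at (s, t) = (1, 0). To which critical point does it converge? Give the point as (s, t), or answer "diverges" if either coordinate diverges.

(2, -1)

f is separable, so gradient descent decouples: s follows -∂f/∂s, t follows -∂f/∂t.
∂f/∂s = -4(s - 3)(s - 2)(s + 2); at s=1 this is -24, so s increases.
∂f/∂t = 6(t + 1)(t + 2); at t=0 this is 12, so t decreases.
s converges to its nearest critical value 2 (a local min of the s-part); t converges to -1. The iterate converges to (2, -1).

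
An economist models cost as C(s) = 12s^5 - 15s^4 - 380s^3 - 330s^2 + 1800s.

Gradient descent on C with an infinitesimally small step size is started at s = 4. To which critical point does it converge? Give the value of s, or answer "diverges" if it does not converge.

C'(s) = 60(s - 5)(s - 1)(s + 2)(s + 3), so C'(4) = -7560.
Gradient descent moves in the -C' direction, i.e. s is increasing.
The nearest critical point in that direction is s = 5, where C'' = 13440 > 0 (a local minimum). The iterate converges there.

5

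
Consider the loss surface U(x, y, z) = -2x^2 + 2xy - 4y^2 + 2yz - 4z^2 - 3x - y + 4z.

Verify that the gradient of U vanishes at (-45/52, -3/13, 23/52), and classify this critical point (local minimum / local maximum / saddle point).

local maximum

∇U = (-4x + 2y - 3, 2x - 8y + 2z - 1, 2y - 8z + 4); substituting (-45/52, -3/13, 23/52) gives ∇U = (0, 0, 0), so (-45/52, -3/13, 23/52) is indeed a critical point.
The Hessian is constant: H = [[-4, 2, 0], [2, -8, 2], [0, 2, -8]].
Leading principal minors: Δ₁ = -4, Δ₂ = 28, Δ₃ = -208.
The minors alternate sign starting negative (−, +, −), so H is negative definite: a local maximum.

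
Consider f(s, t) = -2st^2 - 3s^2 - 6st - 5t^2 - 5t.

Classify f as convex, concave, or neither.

neither

The term -2st^2 is cubic, so the Hessian is not constant.
∂²f/∂t² = -4s - 10, which takes both signs as s varies (negative for sufficiently large s). A diagonal entry of the Hessian changing sign means the Hessian is neither positive- nor negative-semidefinite on all of R^2.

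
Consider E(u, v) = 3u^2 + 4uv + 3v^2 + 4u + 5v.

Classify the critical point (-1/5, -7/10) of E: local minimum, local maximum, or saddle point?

The Hessian of E is constant: H = [[6, 4], [4, 6]].
det(H) = 6·6 − 4² = 20.
det(H) > 0 and tr(H) = 12 > 0, so H is positive definite and the point is a local minimum.

local minimum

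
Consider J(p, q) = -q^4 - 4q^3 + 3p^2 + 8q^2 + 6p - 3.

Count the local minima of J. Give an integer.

J separates as a function of p plus a function of q, so ∇J=0 decouples.
∂J/∂p = 6(p + 1) = 0 at p ∈ {-1}; ∂J/∂q = -4q(q - 1)(q + 4) = 0 at q ∈ {-4, 0, 1}.
The Hessian is diagonal: diag(J_pp, J_qq). Second derivatives: J_pp(-1)=6; J_qq(-4)=-80, J_qq(0)=16, J_qq(1)=-20.
Local minima occur where both diagonal entries positive: (-1, 0). Count: 1.

1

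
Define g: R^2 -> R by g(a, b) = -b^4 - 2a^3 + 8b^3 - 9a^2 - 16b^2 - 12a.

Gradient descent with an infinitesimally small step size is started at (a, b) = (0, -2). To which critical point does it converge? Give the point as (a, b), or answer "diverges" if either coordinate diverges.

g is separable, so gradient descent decouples: a follows -∂g/∂a, b follows -∂g/∂b.
∂g/∂a = -6(a + 1)(a + 2); at a=0 this is -12, so a increases.
∂g/∂b = -4b(b - 4)(b - 2); at b=-2 this is 192, so b decreases.
The a-coordinate has no critical point in that direction and runs off to infinity.

diverges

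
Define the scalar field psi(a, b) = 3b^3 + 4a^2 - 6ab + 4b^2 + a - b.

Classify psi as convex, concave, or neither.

neither

The term 3b^3 is cubic, so the Hessian is not constant.
∂²psi/∂b² = 18b + 8, which takes both signs as b varies (negative for sufficiently negative b). A diagonal entry of the Hessian changing sign means the Hessian is neither positive- nor negative-semidefinite on all of R^2.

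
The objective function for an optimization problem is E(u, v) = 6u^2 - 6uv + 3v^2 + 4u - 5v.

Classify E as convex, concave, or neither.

E is quadratic, so its Hessian is the constant matrix H = [[12, -6], [-6, 6]].
det(H) = 36, tr(H) = 18.
det(H) > 0 and tr(H) > 0, so H is positive definite everywhere: convex.

convex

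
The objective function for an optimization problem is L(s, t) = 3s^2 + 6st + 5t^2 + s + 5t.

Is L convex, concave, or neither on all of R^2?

L is quadratic, so its Hessian is the constant matrix H = [[6, 6], [6, 10]].
det(H) = 24, tr(H) = 16.
det(H) > 0 and tr(H) > 0, so H is positive definite everywhere: convex.

convex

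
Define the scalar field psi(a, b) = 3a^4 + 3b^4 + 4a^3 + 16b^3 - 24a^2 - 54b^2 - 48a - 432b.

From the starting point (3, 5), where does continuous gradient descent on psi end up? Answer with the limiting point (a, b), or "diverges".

psi is separable, so gradient descent decouples: a follows -∂psi/∂a, b follows -∂psi/∂b.
∂psi/∂a = 12(a - 2)(a + 1)(a + 2); at a=3 this is 240, so a decreases.
∂psi/∂b = 12(b - 3)(b + 3)(b + 4); at b=5 this is 1728, so b decreases.
a converges to its nearest critical value 2 (a local min of the a-part); b converges to 3. The iterate converges to (2, 3).

(2, 3)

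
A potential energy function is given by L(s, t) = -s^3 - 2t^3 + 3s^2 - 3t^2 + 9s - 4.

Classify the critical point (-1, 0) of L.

saddle point

The mixed partial ∂²L/∂s∂t is 0, so the Hessian at any point is diag(L_ss, L_tt) = diag(6(-s + 1), -6(2t + 1)).
At (-1, 0): H = diag(12, -6).
The eigenvalues have opposite signs, so H is indefinite: a saddle point.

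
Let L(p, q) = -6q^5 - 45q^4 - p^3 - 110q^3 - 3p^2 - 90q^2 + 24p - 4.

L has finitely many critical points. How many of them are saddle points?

L separates as a function of p plus a function of q, so ∇L=0 decouples.
∂L/∂p = -3(p - 2)(p + 4) = 0 at p ∈ {-4, 2}; ∂L/∂q = -30q(q + 1)(q + 2)(q + 3) = 0 at q ∈ {-3, -2, -1, 0}.
The Hessian is diagonal: diag(L_pp, L_qq). Second derivatives: L_pp(-4)=18, L_pp(2)=-18; L_qq(-3)=180, L_qq(-2)=-60, L_qq(-1)=60, L_qq(0)=-180.
Saddle points occur where the two diagonal entries have opposite signs: (-4, -2), (-4, 0), (2, -3), (2, -1). Count: 4.

4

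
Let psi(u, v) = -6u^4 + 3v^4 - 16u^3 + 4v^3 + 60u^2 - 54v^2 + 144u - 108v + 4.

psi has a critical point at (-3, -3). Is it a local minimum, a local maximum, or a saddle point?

The mixed partial ∂²psi/∂u∂v is 0, so the Hessian at any point is diag(psi_uu, psi_vv) = diag(24(-3u^2 - 4u + 5), 12(3v^2 + 2v - 9)).
At (-3, -3): H = diag(-240, 144).
The eigenvalues have opposite signs, so H is indefinite: a saddle point.

saddle point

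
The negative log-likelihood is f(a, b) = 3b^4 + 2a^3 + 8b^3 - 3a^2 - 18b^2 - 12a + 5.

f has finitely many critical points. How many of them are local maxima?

1

f separates as a function of a plus a function of b, so ∇f=0 decouples.
∂f/∂a = 6(a - 2)(a + 1) = 0 at a ∈ {-1, 2}; ∂f/∂b = 12b(b - 1)(b + 3) = 0 at b ∈ {-3, 0, 1}.
The Hessian is diagonal: diag(f_aa, f_bb). Second derivatives: f_aa(-1)=-18, f_aa(2)=18; f_bb(-3)=144, f_bb(0)=-36, f_bb(1)=48.
Local maxima occur where both diagonal entries negative: (-1, 0). Count: 1.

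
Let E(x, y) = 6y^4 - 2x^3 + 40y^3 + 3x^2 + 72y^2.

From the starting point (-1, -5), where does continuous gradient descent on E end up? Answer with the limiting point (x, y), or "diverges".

E is separable, so gradient descent decouples: x follows -∂E/∂x, y follows -∂E/∂y.
∂E/∂x = -6x(x - 1); at x=-1 this is -12, so x increases.
∂E/∂y = 24y(y + 2)(y + 3); at y=-5 this is -720, so y increases.
x converges to its nearest critical value 0 (a local min of the x-part); y converges to -3. The iterate converges to (0, -3).

(0, -3)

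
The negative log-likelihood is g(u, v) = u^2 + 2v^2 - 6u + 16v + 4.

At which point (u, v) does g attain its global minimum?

g(u,v) separates as P(u) + Q(v) + 4, so its minimum is min P + min Q + 4.
P'(u) = 2u - 6 vanishes at u ∈ {3}; Q'(v) = 4v + 16 vanishes at v ∈ {-4}.
Local minima of P (where P''>0): P(3)=-9. Local minima of Q: Q(-4)=-32.
So the global minimum of g is P(3) + Q(-4) + 4 = -9 − 32 + 4 = -37, attained at (3, -4).

(3, -4)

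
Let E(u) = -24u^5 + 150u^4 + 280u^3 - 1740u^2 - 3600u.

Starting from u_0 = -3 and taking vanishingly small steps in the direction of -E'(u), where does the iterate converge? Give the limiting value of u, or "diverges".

E'(u) = -120(u - 5)(u - 3)(u + 1)(u + 2), so E'(-3) = -11520.
Gradient descent moves in the -E' direction, i.e. u is increasing.
The nearest critical point in that direction is u = -2, where E'' = 4200 > 0 (a local minimum). The iterate converges there.

-2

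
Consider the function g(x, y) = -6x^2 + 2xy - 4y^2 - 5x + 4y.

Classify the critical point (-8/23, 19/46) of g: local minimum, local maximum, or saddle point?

local maximum

The Hessian of g is constant: H = [[-12, 2], [2, -8]].
det(H) = (-12)·(-8) − 2² = 92.
det(H) > 0 and tr(H) = -20 < 0, so H is negative definite and the point is a local maximum.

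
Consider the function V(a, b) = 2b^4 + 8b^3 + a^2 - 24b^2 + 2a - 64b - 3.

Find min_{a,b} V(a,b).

-132

V(a,b) separates as P(a) + Q(b) − 3, so its minimum is min P + min Q − 3.
P'(a) = 2a + 2 vanishes at a ∈ {-1}; Q'(b) = 8(b - 2)(b + 1)(b + 4) vanishes at b ∈ {-4, -1, 2}.
Local minima of P (where P''>0): P(-1)=-1. Local minima of Q: Q(-4)=-128, Q(2)=-128.
So the global minimum of V is P(-1) + Q(-4) − 3 = -1 − 128 − 3 = -132, attained at (-1, -4).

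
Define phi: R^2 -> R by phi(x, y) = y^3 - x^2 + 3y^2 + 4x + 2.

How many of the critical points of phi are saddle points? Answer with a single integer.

phi separates as a function of x plus a function of y, so ∇phi=0 decouples.
∂phi/∂x = -2(x - 2) = 0 at x ∈ {2}; ∂phi/∂y = 3y(y + 2) = 0 at y ∈ {-2, 0}.
The Hessian is diagonal: diag(phi_xx, phi_yy). Second derivatives: phi_xx(2)=-2; phi_yy(-2)=-6, phi_yy(0)=6.
Saddle points occur where the two diagonal entries have opposite signs: (2, 0). Count: 1.

1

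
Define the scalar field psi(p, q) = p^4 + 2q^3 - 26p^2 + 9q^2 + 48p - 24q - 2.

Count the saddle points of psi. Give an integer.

3

psi separates as a function of p plus a function of q, so ∇psi=0 decouples.
∂psi/∂p = 4(p - 3)(p - 1)(p + 4) = 0 at p ∈ {-4, 1, 3}; ∂psi/∂q = 6(q - 1)(q + 4) = 0 at q ∈ {-4, 1}.
The Hessian is diagonal: diag(psi_pp, psi_qq). Second derivatives: psi_pp(-4)=140, psi_pp(1)=-40, psi_pp(3)=56; psi_qq(-4)=-30, psi_qq(1)=30.
Saddle points occur where the two diagonal entries have opposite signs: (-4, -4), (1, 1), (3, -4). Count: 3.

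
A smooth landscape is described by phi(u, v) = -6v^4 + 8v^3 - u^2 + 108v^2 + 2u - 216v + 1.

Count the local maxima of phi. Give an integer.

phi separates as a function of u plus a function of v, so ∇phi=0 decouples.
∂phi/∂u = -2(u - 1) = 0 at u ∈ {1}; ∂phi/∂v = -24(v - 3)(v - 1)(v + 3) = 0 at v ∈ {-3, 1, 3}.
The Hessian is diagonal: diag(phi_uu, phi_vv). Second derivatives: phi_uu(1)=-2; phi_vv(-3)=-576, phi_vv(1)=192, phi_vv(3)=-288.
Local maxima occur where both diagonal entries negative: (1, -3), (1, 3). Count: 2.

2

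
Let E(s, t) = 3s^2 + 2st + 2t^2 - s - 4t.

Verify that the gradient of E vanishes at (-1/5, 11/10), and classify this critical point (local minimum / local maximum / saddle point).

local minimum

∇E = (6s + 2t - 1, 2s + 4t - 4); substituting (-1/5, 11/10) gives ∇E = (0, 0), so (-1/5, 11/10) is indeed a critical point.
The Hessian of E is constant: H = [[6, 2], [2, 4]].
det(H) = 6·4 − 2² = 20.
det(H) > 0 and tr(H) = 10 > 0, so H is positive definite and the point is a local minimum.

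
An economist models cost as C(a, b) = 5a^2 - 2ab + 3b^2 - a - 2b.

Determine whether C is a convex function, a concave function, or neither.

convex

C is quadratic, so its Hessian is the constant matrix H = [[10, -2], [-2, 6]].
det(H) = 56, tr(H) = 16.
det(H) > 0 and tr(H) > 0, so H is positive definite everywhere: convex.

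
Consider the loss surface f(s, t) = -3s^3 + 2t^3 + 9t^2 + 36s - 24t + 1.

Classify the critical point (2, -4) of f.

local maximum

The mixed partial ∂²f/∂s∂t is 0, so the Hessian at any point is diag(f_ss, f_tt) = diag(-18s, 6(2t + 3)).
At (2, -4): H = diag(-36, -30).
Both eigenvalues are negative, so H is negative definite: a local maximum.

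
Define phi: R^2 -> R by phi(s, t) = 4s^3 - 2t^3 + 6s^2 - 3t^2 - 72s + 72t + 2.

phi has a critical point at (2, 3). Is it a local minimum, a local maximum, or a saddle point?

saddle point

The mixed partial ∂²phi/∂s∂t is 0, so the Hessian at any point is diag(phi_ss, phi_tt) = diag(12(2s + 1), -6(2t + 1)).
At (2, 3): H = diag(60, -42).
The eigenvalues have opposite signs, so H is indefinite: a saddle point.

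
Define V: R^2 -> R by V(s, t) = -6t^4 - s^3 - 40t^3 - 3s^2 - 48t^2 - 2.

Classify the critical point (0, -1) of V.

The mixed partial ∂²V/∂s∂t is 0, so the Hessian at any point is diag(V_ss, V_tt) = diag(-6(s + 1), -24(3t^2 + 10t + 4)).
At (0, -1): H = diag(-6, 72).
The eigenvalues have opposite signs, so H is indefinite: a saddle point.

saddle point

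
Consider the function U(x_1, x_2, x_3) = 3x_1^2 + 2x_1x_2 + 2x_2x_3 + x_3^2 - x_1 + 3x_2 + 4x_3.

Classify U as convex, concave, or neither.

U is quadratic, so its Hessian is the constant matrix H = [[6, 2, 0], [2, 0, 2], [0, 2, 2]].
Leading principal minors: 6, -4, -32.
Neither pattern holds ⇒ H is indefinite ⇒ neither convex nor concave.

neither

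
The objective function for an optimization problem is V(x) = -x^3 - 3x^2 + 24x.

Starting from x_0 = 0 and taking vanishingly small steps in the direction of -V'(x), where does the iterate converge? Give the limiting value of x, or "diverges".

V'(x) = -3(x - 2)(x + 4), so V'(0) = 24.
Gradient descent moves in the -V' direction, i.e. x is decreasing.
The nearest critical point in that direction is x = -4, where V'' = 18 > 0 (a local minimum). The iterate converges there.

-4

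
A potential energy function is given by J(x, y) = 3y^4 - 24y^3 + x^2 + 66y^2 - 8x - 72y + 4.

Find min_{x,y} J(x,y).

-39

J(x,y) separates as P(x) + Q(y) + 4, so its minimum is min P + min Q + 4.
P'(x) = 2x - 8 vanishes at x ∈ {4}; Q'(y) = 12(y - 3)(y - 2)(y - 1) vanishes at y ∈ {1, 2, 3}.
Local minima of P (where P''>0): P(4)=-16. Local minima of Q: Q(1)=-27, Q(3)=-27.
So the global minimum of J is P(4) + Q(1) + 4 = -16 − 27 + 4 = -39, attained at (4, 1).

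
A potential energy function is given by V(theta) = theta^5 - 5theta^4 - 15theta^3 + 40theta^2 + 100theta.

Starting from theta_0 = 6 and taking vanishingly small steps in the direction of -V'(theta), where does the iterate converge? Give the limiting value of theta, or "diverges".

5

V'(theta) = 5(theta - 5)(theta - 2)(theta + 1)(theta + 2), so V'(6) = 1120.
Gradient descent moves in the -V' direction, i.e. theta is decreasing.
The nearest critical point in that direction is theta = 5, where V'' = 630 > 0 (a local minimum). The iterate converges there.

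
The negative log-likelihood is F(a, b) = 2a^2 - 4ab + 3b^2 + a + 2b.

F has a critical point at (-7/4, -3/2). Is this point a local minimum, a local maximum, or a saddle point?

local minimum

The Hessian of F is constant: H = [[4, -4], [-4, 6]].
det(H) = 4·6 − (-4)² = 8.
det(H) > 0 and tr(H) = 10 > 0, so H is positive definite and the point is a local minimum.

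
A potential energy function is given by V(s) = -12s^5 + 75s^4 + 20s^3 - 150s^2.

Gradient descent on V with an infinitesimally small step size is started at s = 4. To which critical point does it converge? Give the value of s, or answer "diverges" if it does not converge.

V'(s) = -60s(s - 5)(s - 1)(s + 1), so V'(4) = 3600.
Gradient descent moves in the -V' direction, i.e. s is decreasing.
The nearest critical point in that direction is s = 1, where V'' = 480 > 0 (a local minimum). The iterate converges there.

1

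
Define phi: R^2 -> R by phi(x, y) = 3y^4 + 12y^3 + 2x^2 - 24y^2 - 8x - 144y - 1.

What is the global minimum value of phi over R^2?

-249

phi(x,y) separates as P(x) + Q(y) − 1, so its minimum is min P + min Q − 1.
P'(x) = 4x - 8 vanishes at x ∈ {2}; Q'(y) = 12(y - 2)(y + 2)(y + 3) vanishes at y ∈ {-3, -2, 2}.
Local minima of P (where P''>0): P(2)=-8. Local minima of Q: Q(-3)=135, Q(2)=-240.
So the global minimum of phi is P(2) + Q(2) − 1 = -8 − 240 − 1 = -249, attained at (2, 2).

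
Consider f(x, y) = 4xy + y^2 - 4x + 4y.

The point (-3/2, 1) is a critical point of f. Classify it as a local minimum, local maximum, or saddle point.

saddle point

The Hessian of f is constant: H = [[0, 4], [4, 2]].
det(H) = 0·2 − 4² = -16.
Since det(H) < 0, H is indefinite and the critical point is a saddle point.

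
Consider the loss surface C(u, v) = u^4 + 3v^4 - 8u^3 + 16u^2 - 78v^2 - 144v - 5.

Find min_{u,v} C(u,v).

-1061

C(u,v) separates as P(u) + Q(v) − 5, so its minimum is min P + min Q − 5.
P'(u) = 4u(u - 4)(u - 2) vanishes at u ∈ {0, 2, 4}; Q'(v) = 12(v - 4)(v + 1)(v + 3) vanishes at v ∈ {-3, -1, 4}.
Local minima of P (where P''>0): P(0)=0, P(4)=0. Local minima of Q: Q(-3)=-27, Q(4)=-1056.
So the global minimum of C is P(0) + Q(4) − 5 = 0 − 1056 − 5 = -1061, attained at (0, 4).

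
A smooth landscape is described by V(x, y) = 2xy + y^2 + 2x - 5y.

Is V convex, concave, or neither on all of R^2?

V is quadratic, so its Hessian is the constant matrix H = [[0, 2], [2, 2]].
det(H) = -4, tr(H) = 2.
det(H) < 0, so H is indefinite: neither convex nor concave.

neither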